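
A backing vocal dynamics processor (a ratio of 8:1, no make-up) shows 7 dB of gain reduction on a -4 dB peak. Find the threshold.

Gain reduction = -4 − (-11) = 7 dB; output overshoot = GR / (R − 1) = 7 / 7 = 1 dB.
Threshold = output − output overshoot = -11 − 1 = -12 dB.

-12 dB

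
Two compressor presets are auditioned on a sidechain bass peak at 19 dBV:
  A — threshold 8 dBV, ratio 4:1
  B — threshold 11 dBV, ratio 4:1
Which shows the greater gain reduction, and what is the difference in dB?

A: 11 dB over, compressed to 2.75 dB over, so 8.25 dB of GR.
B: 8 dB over, compressed to 2 dB over, so 6 dB of GR.
A applies 2.25 dB more gain reduction.

A, by 2.25 dB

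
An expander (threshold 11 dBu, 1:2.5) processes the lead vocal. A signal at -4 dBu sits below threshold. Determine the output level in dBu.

The input is 15 dB below the 11 dBu threshold.
A 1:2.5 expander multiplies undershoot by 2.5: 15 × 2.5 = 37.5 dB below threshold.
Output = 11 − 37.5 = -26.5 dBu.

-26.5 dBu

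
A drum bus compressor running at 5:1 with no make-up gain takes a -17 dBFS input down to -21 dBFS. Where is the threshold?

-22 dBFS

Gain reduction = -17 − (-21) = 4 dB; output overshoot = GR / (R − 1) = 4 / 4 = 1 dB.
Threshold = output − output overshoot = -21 − 1 = -22 dBFS.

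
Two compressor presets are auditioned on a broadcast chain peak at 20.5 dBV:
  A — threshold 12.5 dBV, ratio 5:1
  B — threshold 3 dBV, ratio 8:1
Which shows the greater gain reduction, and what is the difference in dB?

B, by 8.9125 dB

A: overshoot 8 dB → output overshoot 1.6 dB → GR 6.4 dB.
B: overshoot 17.5 dB → output overshoot 2.1875 dB → GR 15.3125 dB.
B reduces 8.9125 dB more.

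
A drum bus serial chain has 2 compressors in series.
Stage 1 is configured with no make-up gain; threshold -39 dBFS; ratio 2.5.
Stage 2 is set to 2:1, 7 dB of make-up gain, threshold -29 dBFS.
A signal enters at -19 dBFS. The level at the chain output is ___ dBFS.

-24 dBFS

Stage 1: overshoot 20 dB → 20/2.5 = 8 dB → -31 dBFS.
Stage 2: below threshold (-31 ≤ -29); passes unchanged; make-up brings it to -24 dBFS.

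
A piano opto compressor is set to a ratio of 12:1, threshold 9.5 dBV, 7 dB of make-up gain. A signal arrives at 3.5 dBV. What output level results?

10.5 dBV

3.5 dBV is 6 dB below the 9.5 dBV threshold, so no gain reduction is applied.
Make-up gain adds 7 dB: 3.5 + 7 = 10.5 dBV.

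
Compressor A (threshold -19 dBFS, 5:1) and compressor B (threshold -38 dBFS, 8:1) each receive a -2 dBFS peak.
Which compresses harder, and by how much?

B, by 17.9 dB

A: GR = 17 − 17/5 = 13.6 dB.
B: GR = 36 − 36/8 = 31.5 dB.
B applies 17.9 dB more gain reduction.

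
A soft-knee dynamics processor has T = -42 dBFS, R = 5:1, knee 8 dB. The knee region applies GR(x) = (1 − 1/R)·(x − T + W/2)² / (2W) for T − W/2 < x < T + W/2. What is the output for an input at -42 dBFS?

-42.8 dBFS

x − T + W/2 = -42 − (-42) + 4 = 4.
GR = (1 − 1/5) × 4² / 16 = 0.8 × 16 / 16 = 0.8 dB.
Output = -42 − 0.8 = -42.8 dBFS.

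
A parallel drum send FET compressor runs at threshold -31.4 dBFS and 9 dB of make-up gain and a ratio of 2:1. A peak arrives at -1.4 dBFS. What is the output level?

Overshoot: -1.4 − (-31.4) = 30 dB.
2:1 compression reduces that to 30/2 = 15 dB over.
Output = -31.4 + 15 = -16.4 dBFS; make-up adds 9 dB, giving -7.4 dBFS.

-7.4 dBFS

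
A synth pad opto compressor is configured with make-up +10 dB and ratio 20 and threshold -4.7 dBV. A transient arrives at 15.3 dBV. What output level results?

6.3 dBV

The input is 20 dB above the -4.7 dBV threshold.
At 20:1 the overshoot is divided by 20, leaving 1 dB above threshold.
That puts the output at -3.7 dBV; make-up adds 10 dB, giving 6.3 dBV.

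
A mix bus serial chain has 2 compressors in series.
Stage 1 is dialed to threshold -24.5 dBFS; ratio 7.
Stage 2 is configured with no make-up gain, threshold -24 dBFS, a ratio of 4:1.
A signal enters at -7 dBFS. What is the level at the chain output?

-23.5 dBFS

Stage 1: 17.5 dB above -24.5 dBFS, reduced 7:1 to 2.5 dB above → -22 dBFS.
Stage 2: 2 dB above -24 dBFS, reduced 4:1 to 0.5 dB above → -23.5 dBFS.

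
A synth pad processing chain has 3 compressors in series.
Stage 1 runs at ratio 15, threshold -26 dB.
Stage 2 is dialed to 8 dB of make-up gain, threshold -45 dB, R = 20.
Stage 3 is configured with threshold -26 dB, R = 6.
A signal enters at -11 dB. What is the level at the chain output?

-36 dB

Stage 1: 15 dB above -26 dB, reduced 15:1 to 1 dB above → -25 dB.
Stage 2: overshoot 20 dB → 20/20 = 1 dB → -44 dB; +8 dB make-up → -36 dB.
Stage 3: -36 dB ≤ -26 dB, so stage 3 doesn't engage; output -36 dB.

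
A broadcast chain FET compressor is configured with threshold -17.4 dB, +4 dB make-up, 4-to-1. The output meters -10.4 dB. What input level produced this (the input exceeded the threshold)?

-5.4 dB

Before make-up, the level was -10.4 − 4 = -14.4 dB.
Post-compression overshoot = -14.4 − (-17.4) = 3 dB.
Before 4:1 compression the overshoot was 3 × 4 = 12 dB, so input = -17.4 + 12 = -5.4 dB.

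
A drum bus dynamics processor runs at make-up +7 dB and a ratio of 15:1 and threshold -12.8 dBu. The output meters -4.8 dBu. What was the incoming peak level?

Before make-up, the level was -4.8 − 7 = -11.8 dBu.
Post-compression overshoot = -11.8 − (-12.8) = 1 dB.
Input overshoot = R × output overshoot = 15 dB → input = -12.8 + 15 = 2.2 dBu.

2.2 dBu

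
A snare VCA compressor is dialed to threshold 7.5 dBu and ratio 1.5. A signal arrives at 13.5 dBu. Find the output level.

11.5 dBu

13.5 dBu sits 6 dB over threshold.
1.5:1 compression reduces that to 6/1.5 = 4 dB over.
That puts the output at 11.5 dBu.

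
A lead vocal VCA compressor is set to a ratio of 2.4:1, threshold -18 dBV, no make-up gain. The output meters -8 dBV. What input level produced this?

The compressed level sits -8 − (-18) = 10 dB over threshold.
Undo the ratio: input overshoot = 10 × 2.4 = 24 dB, giving input = 6 dBV.

6 dBV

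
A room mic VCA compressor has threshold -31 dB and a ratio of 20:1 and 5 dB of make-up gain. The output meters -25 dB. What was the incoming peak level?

-11 dB

Remove make-up: -25 − 5 = -30 dB.
The compressed level sits -30 − (-31) = 1 dB over threshold.
Input overshoot = R × output overshoot = 20 dB → input = -31 + 20 = -11 dB.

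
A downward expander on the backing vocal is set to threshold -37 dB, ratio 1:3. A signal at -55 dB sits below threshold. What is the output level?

-91 dB

Below threshold, a 1:3 expander applies gain = (3−1)×(T − x) of attenuation.
(3−1) × 18 = 36 dB, so output = -55 − 36 = -91 dB.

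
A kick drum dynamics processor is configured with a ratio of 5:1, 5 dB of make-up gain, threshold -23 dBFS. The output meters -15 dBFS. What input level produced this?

Remove make-up: -15 − 5 = -20 dBFS.
Post-compression overshoot = -20 − (-23) = 3 dB.
Input overshoot = R × output overshoot = 15 dB → input = -23 + 15 = -8 dBFS.

-8 dBFS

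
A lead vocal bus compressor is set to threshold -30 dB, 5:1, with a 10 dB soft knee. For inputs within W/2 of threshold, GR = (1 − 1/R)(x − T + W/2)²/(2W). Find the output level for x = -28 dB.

x − T + W/2 = -28 − (-30) + 5 = 7.
GR = (1 − 1/5) × 7² / 20 = 0.8 × 49 / 20 = 1.96 dB.
Output = -28 − 1.96 = -29.96 dB.

-29.96 dB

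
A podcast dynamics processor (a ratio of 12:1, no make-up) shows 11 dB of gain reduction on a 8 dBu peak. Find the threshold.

Let T be the threshold. Output overshoot = (input overshoot)/R, so -3 − T = (8 − T)/12.
12·(-3 − T) = 8 − T → 11·T = -36 − 8 = -44.
T = -44/11 = -4 dBu.

-4 dBu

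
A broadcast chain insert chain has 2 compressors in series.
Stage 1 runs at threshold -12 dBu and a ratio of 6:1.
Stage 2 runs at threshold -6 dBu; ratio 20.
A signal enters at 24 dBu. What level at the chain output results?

Stage 1: 36 dB above -12 dBu, reduced 6:1 to 6 dB above → -6 dBu.
Stage 2: -6 dBu ≤ -6 dBu, so stage 2 doesn't engage; output -6 dBu.

-6 dBu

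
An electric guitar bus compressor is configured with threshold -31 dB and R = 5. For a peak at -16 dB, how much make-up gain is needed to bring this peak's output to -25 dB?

3 dB

Overshoot 15 dB → 15/5 = 3 dB after compression, so the compressed level is -31 + 3 = -28 dB.
Make-up = target − compressed = -25 − (-28) = 3 dB.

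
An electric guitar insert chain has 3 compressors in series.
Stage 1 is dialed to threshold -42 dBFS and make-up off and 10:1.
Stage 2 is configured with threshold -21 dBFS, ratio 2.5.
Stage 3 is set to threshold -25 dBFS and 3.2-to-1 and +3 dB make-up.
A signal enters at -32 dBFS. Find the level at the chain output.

-38 dBFS

Stage 1: -32 dBFS is 10 dB over -42 dBFS; at 10:1 that becomes 1 dB over, giving -41 dBFS.
Stage 2: below threshold (-41 ≤ -21); passes unchanged; output -41 dBFS.
Stage 3: -41 dBFS is at or below the -25 dBFS threshold — no compression; make-up brings it to -38 dBFS.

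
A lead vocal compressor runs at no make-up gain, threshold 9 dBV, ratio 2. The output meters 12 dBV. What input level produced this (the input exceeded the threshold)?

15 dBV

That's 3 dB above the 9 dBV threshold.
Before 2:1 compression the overshoot was 3 × 2 = 6 dB, so input = 9 + 6 = 15 dBV.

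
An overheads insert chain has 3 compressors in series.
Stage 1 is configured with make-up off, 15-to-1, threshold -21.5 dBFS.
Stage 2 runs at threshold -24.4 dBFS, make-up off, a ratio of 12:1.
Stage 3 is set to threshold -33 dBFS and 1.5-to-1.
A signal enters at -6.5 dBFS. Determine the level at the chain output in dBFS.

-27.05 dBFS

Stage 1: -6.5 dBFS is 15 dB over -21.5 dBFS; at 15:1 that becomes 1 dB over, giving -20.5 dBFS.
Stage 2: overshoot 3.9 dB → 3.9/12 = 0.325 dB → -24.075 dBFS.
Stage 3: overshoot 8.925 dB → 8.925/1.5 = 5.95 dB → -27.05 dBFS.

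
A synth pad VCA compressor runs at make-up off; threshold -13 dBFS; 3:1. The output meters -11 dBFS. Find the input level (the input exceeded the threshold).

-7 dBFS

Post-compression overshoot = -11 − (-13) = 2 dB.
Before 3:1 compression the overshoot was 2 × 3 = 6 dB, so input = -13 + 6 = -7 dBFS.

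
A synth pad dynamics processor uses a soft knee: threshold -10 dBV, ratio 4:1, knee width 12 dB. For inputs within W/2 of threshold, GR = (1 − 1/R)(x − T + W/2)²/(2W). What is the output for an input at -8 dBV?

x − T + W/2 = -8 − (-10) + 6 = 8.
GR = (1 − 1/4) × 8² / 24 = 0.75 × 64 / 24 = 2 dB.
Output = -8 − 2 = -10 dBV.

-10 dBV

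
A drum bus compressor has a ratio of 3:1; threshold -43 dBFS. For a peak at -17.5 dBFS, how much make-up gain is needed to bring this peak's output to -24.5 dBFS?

10 dB

Without make-up, output = threshold + overshoot/3 = -43 + 8.5 = -34.5 dBFS.
Gap to target: 10 dB.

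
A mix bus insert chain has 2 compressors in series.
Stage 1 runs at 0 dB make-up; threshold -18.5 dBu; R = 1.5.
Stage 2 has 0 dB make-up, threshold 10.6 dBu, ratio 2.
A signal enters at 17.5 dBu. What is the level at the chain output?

5.5 dBu

Stage 1: overshoot 36 dB → 36/1.5 = 24 dB → 5.5 dBu.
Stage 2: 5.5 dBu is at or below the 10.6 dBu threshold — no compression; output 5.5 dBu.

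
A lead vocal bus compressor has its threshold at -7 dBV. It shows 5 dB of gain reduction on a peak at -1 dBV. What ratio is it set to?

Input overshoot = -1 − (-7) = 6 dB.
Output overshoot = 6 − 5 = 1 dB.
Ratio = input overshoot / output overshoot = 6 / 1 = 6.

6:1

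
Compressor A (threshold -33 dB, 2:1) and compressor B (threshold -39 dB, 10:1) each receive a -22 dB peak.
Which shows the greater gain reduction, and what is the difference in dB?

A: overshoot 11 dB → output overshoot 5.5 dB → GR 5.5 dB.
B: overshoot 17 dB → output overshoot 1.7 dB → GR 15.3 dB.
B reduces 9.8 dB more.

B, by 9.8 dB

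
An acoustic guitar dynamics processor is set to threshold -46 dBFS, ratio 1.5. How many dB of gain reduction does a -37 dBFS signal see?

3 dB

Overshoot = -37 − (-46) = 9 dB.
After 1.5:1 compression the overshoot becomes 9/1.5 = 6 dB.
GR = overshoot in − overshoot out = 9 − 6 = 3 dB.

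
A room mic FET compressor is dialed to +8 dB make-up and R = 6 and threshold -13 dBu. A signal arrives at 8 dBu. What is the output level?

-1.5 dBu

Overshoot: 8 − (-13) = 21 dB.
The 21 dB excess becomes 3.5 dB after 6:1 reduction.
So the level is -13 + 3.5 = -9.5 dBu; make-up adds 8 dB, giving -1.5 dBu.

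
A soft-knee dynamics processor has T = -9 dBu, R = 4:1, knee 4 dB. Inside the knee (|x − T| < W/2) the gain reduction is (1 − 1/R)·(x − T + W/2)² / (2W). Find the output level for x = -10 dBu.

x − T + W/2 = -10 − (-9) + 2 = 1.
GR = (1 − 1/4) × 1² / 8 = 0.75 × 1 / 8 = 0.09375 dB.
Output = -10 − 0.09375 = -10.09375 dBu.

-10.09375 dBu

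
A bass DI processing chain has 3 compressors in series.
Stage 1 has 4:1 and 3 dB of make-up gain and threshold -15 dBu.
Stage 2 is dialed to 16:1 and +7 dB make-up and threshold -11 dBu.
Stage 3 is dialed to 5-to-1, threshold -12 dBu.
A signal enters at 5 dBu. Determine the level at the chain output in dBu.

Stage 1: 20 dB above -15 dBu, reduced 4:1 to 5 dB above → -10 dBu; +3 dB make-up → -7 dBu.
Stage 2: overshoot 4 dB → 4/16 = 0.25 dB → -10.75 dBu; +7 dB make-up → -3.75 dBu.
Stage 3: -3.75 dBu is 8.25 dB over -12 dBu; at 5:1 that becomes 1.65 dB over, giving -10.35 dBu.

-10.35 dBu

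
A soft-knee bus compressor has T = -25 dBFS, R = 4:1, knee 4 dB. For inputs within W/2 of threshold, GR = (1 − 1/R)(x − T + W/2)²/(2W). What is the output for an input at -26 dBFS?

-26.09375 dBFS

x − T + W/2 = -26 − (-25) + 2 = 1.
GR = (1 − 1/4) × 1² / 8 = 0.75 × 1 / 8 = 0.09375 dB.
Output = -26 − 0.09375 = -26.09375 dBFS.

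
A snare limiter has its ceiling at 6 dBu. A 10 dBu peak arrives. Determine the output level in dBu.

A brickwall limiter is an ∞:1 compressor: any input above the ceiling is clamped to 6 dBu.

6 dBu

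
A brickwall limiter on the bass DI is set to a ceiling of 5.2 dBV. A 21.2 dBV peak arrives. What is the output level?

A brickwall limiter is an ∞:1 compressor: any input above the ceiling is clamped to 5.2 dBV.

5.2 dBV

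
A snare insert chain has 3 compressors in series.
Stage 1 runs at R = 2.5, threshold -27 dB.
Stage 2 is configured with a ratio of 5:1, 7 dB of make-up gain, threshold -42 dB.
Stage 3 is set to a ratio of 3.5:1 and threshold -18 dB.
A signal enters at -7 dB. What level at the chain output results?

-30.4 dB

Stage 1: -7 dB is 20 dB over -27 dB; at 2.5:1 that becomes 8 dB over, giving -19 dB.
Stage 2: 23 dB above -42 dB, reduced 5:1 to 4.6 dB above → -37.4 dB; +7 dB make-up → -30.4 dB.
Stage 3: -30.4 dB ≤ -18 dB, so stage 3 doesn't engage; output -30.4 dB.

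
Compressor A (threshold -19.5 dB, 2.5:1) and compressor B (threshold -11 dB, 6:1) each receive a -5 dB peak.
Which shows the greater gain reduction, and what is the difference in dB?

A: 14.5 dB over, compressed to 5.8 dB over, so 8.7 dB of GR.
B: 6 dB over, compressed to 1 dB over, so 5 dB of GR.
A reduces 3.7 dB more.

A, by 3.7 dB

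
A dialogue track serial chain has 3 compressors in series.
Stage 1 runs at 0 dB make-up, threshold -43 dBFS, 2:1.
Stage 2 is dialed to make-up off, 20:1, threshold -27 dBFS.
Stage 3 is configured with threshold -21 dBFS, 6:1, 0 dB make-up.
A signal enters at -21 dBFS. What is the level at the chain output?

-32 dBFS

Stage 1: 22 dB above -43 dBFS, reduced 2:1 to 11 dB above → -32 dBFS.
Stage 2: -32 dBFS ≤ -27 dBFS, so stage 2 doesn't engage; output -32 dBFS.
Stage 3: -32 dBFS is at or below the -21 dBFS threshold — no compression; output -32 dBFS.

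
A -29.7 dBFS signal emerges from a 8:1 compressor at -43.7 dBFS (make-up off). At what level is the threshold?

Input is 16 dB above T (since output overshoot × R = input overshoot: (-43.7 − T)·8 = -29.7 − T gives T = -45.7 dBFS).
Check: -45.7 + (-29.7 − (-45.7))/8 = -45.7 + 2 = -43.7 dBFS. ✓

-45.7 dBFS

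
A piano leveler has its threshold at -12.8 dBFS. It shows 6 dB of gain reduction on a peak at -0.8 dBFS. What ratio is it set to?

2:1

Input overshoot = -0.8 − (-12.8) = 12 dB.
Output overshoot = 12 − 6 = 6 dB.
Ratio = input overshoot / output overshoot = 12 / 6 = 2.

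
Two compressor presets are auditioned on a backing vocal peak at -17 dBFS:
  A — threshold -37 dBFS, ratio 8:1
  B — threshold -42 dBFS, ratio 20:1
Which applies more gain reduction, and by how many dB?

B, by 6.25 dB

A: 20 dB over, compressed to 2.5 dB over, so 17.5 dB of GR.
B: 25 dB over, compressed to 1.25 dB over, so 23.75 dB of GR.
B reduces 6.25 dB more.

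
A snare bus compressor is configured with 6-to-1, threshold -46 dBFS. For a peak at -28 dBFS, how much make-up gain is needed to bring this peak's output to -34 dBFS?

Overshoot 18 dB → 18/6 = 3 dB after compression, so the compressed level is -46 + 3 = -43 dBFS.
Make-up = target − compressed = -34 − (-43) = 9 dB.

9 dB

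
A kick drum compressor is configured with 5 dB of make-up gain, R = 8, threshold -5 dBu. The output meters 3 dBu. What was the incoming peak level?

Before make-up, the level was 3 − 5 = -2 dBu.
Post-compression overshoot = -2 − (-5) = 3 dB.
Undo the ratio: input overshoot = 3 × 8 = 24 dB, giving input = 19 dBu.

19 dBu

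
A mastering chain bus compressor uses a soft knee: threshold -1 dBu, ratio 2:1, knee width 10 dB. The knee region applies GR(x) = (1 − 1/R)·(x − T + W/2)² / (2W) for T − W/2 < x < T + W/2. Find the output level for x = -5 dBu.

x − T + W/2 = -5 − (-1) + 5 = 1.
GR = (1 − 1/2) × 1² / 20 = 0.5 × 1 / 20 = 0.025 dB.
Output = -5 − 0.025 = -5.025 dBu.

-5.025 dBu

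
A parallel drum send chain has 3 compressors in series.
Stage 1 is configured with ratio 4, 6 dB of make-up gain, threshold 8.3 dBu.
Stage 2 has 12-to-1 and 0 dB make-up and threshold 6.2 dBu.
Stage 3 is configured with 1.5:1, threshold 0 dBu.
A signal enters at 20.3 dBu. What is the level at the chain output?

Stage 1: 12 dB above 8.3 dBu, reduced 4:1 to 3 dB above → 11.3 dBu; +6 dB make-up → 17.3 dBu.
Stage 2: 17.3 dBu is 11.1 dB over 6.2 dBu; at 12:1 that becomes 0.925 dB over, giving 7.125 dBu.
Stage 3: 7.125 dB above 0 dBu, reduced 1.5:1 to 4.75 dB above → 4.75 dBu.

4.75 dBu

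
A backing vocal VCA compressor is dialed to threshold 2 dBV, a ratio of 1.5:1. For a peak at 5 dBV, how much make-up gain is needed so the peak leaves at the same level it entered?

1 dB

The peak compresses to 2 + 3/1.5 = 4 dBV.
To reach 5 dBV requires 5 − 4 = 1 dB of make-up.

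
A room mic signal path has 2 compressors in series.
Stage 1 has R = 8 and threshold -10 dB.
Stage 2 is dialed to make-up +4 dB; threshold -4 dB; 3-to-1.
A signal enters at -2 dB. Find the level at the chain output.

-5 dB

Stage 1: 8 dB above -10 dB, reduced 8:1 to 1 dB above → -9 dB.
Stage 2: below threshold (-9 ≤ -4); passes unchanged; make-up brings it to -5 dB.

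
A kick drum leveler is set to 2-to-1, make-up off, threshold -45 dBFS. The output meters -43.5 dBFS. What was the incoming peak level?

The compressed level sits -43.5 − (-45) = 1.5 dB over threshold.
Before 2:1 compression the overshoot was 1.5 × 2 = 3 dB, so input = -45 + 3 = -42 dBFS.

-42 dBFS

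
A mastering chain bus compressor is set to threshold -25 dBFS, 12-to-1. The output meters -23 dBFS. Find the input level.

-1 dBFS

That's 2 dB above the -25 dBFS threshold.
Undo the ratio: input overshoot = 2 × 12 = 24 dB, giving input = -1 dBFS.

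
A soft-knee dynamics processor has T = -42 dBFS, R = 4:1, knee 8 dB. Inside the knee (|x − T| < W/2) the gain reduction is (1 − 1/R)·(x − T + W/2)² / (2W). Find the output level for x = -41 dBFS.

x − T + W/2 = -41 − (-42) + 4 = 5.
GR = (1 − 1/4) × 5² / 16 = 0.75 × 25 / 16 = 1.171875 dB.
Output = -41 − 1.171875 = -42.171875 dBFS.

-42.171875 dBFS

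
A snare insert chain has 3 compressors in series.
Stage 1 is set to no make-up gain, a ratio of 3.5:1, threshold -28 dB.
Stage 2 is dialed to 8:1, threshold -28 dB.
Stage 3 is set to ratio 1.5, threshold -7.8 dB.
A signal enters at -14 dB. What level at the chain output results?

-27.5 dB

Stage 1: overshoot 14 dB → 14/3.5 = 4 dB → -24 dB.
Stage 2: overshoot 4 dB → 4/8 = 0.5 dB → -27.5 dB.
Stage 3: -27.5 dB ≤ -7.8 dB, so stage 3 doesn't engage; output -27.5 dB.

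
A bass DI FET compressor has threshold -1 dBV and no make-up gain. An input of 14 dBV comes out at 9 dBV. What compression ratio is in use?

Input overshoot = 14 − (-1) = 15 dB; output overshoot = 9 − (-1) = 10 dB.
Ratio = 15 / 10 = 1.5.

1.5:1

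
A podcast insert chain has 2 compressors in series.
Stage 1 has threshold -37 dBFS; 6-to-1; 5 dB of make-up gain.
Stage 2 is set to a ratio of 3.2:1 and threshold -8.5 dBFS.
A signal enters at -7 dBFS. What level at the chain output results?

-27 dBFS

Stage 1: overshoot 30 dB → 30/6 = 5 dB → -32 dBFS; +5 dB make-up → -27 dBFS.
Stage 2: -27 dBFS is at or below the -8.5 dBFS threshold — no compression; output -27 dBFS.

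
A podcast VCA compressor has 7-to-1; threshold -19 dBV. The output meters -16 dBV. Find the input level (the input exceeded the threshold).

2 dBV

That's 3 dB above the -19 dBV threshold.
Input overshoot = R × output overshoot = 21 dB → input = -19 + 21 = 2 dBV.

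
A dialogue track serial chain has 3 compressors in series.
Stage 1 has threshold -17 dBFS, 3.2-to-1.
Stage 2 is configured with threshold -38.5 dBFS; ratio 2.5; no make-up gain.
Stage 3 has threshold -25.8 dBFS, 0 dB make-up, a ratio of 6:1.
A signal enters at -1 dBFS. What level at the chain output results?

-27.9 dBFS

Stage 1: -1 dBFS is 16 dB over -17 dBFS; at 3.2:1 that becomes 5 dB over, giving -12 dBFS.
Stage 2: -12 dBFS is 26.5 dB over -38.5 dBFS; at 2.5:1 that becomes 10.6 dB over, giving -27.9 dBFS.
Stage 3: below threshold (-27.9 ≤ -25.8); passes unchanged; output -27.9 dBFS.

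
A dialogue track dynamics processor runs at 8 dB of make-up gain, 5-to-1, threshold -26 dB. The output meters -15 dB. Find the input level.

Remove make-up: -15 − 8 = -23 dB.
Post-compression overshoot = -23 − (-26) = 3 dB.
Input overshoot = R × output overshoot = 15 dB → input = -26 + 15 = -11 dB.

-11 dB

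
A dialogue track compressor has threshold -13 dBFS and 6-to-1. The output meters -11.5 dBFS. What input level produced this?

-4 dBFS

That's 1.5 dB above the -13 dBFS threshold.
Before 6:1 compression the overshoot was 1.5 × 6 = 9 dB, so input = -13 + 9 = -4 dBFS.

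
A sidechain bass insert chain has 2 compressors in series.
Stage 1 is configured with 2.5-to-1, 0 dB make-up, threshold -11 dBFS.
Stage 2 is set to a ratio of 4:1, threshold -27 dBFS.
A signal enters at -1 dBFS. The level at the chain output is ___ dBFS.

-22 dBFS

Stage 1: overshoot 10 dB → 10/2.5 = 4 dB → -7 dBFS.
Stage 2: overshoot 20 dB → 20/4 = 5 dB → -22 dBFS.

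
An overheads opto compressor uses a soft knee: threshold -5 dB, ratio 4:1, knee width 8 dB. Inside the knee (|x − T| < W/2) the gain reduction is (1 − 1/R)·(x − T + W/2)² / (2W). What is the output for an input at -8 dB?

x − T + W/2 = -8 − (-5) + 4 = 1.
GR = (1 − 1/4) × 1² / 16 = 0.75 × 1 / 16 = 0.046875 dB.
Output = -8 − 0.046875 = -8.046875 dB.

-8.046875 dB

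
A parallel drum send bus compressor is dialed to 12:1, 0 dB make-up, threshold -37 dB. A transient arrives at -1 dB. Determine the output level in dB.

Overshoot: -1 − (-37) = 36 dB.
The 36 dB excess becomes 3 dB after 12:1 reduction.
So the level is -37 + 3 = -34 dB.

-34 dB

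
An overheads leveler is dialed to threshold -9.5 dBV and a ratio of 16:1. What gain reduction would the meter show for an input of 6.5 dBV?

Overshoot = 6.5 − (-9.5) = 16 dB.
After 16:1 compression the overshoot becomes 16/16 = 1 dB.
GR = overshoot in − overshoot out = 16 − 1 = 15 dB.

15 dB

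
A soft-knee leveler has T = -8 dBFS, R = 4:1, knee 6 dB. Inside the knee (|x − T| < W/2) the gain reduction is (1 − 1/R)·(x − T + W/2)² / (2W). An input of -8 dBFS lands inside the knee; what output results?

x − T + W/2 = -8 − (-8) + 3 = 3.
GR = (1 − 1/4) × 3² / 12 = 0.75 × 9 / 12 = 0.5625 dB.
Output = -8 − 0.5625 = -8.5625 dBFS.

-8.5625 dBFS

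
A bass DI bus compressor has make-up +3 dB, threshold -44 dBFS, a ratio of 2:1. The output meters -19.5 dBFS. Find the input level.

-1 dBFS

Remove make-up: -19.5 − 3 = -22.5 dBFS.
That's 21.5 dB above the -44 dBFS threshold.
Input overshoot = R × output overshoot = 43 dB → input = -44 + 43 = -1 dBFS.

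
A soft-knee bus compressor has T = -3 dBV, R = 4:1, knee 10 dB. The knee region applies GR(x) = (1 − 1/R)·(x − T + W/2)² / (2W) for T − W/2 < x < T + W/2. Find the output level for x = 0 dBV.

x − T + W/2 = 0 − (-3) + 5 = 8.
GR = (1 − 1/4) × 8² / 20 = 0.75 × 64 / 20 = 2.4 dB.
Output = 0 − 2.4 = -2.4 dBV.

-2.4 dBV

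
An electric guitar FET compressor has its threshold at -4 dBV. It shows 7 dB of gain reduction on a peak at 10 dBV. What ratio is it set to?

Input overshoot = 10 − (-4) = 14 dB.
Output overshoot = 14 − 7 = 7 dB.
Ratio = input overshoot / output overshoot = 14 / 7 = 2.

2:1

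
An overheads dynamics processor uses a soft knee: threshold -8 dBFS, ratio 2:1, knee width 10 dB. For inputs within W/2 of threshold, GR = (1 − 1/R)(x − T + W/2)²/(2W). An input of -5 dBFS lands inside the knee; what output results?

-6.6 dBFS

x − T + W/2 = -5 − (-8) + 5 = 8.
GR = (1 − 1/2) × 8² / 20 = 0.5 × 64 / 20 = 1.6 dB.
Output = -5 − 1.6 = -6.6 dBFS.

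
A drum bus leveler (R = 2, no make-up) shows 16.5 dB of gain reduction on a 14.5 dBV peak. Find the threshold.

Input is 33 dB above T (since output overshoot × R = input overshoot: (-2 − T)·2 = 14.5 − T gives T = -18.5 dBV).
Check: -18.5 + (14.5 − (-18.5))/2 = -18.5 + 16.5 = -2 dBV. ✓

-18.5 dBV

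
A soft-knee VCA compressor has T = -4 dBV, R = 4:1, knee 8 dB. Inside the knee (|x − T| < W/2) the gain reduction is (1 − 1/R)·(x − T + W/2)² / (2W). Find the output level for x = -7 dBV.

-7.046875 dBV

x − T + W/2 = -7 − (-4) + 4 = 1.
GR = (1 − 1/4) × 1² / 16 = 0.75 × 1 / 16 = 0.046875 dB.
Output = -7 − 0.046875 = -7.046875 dBV.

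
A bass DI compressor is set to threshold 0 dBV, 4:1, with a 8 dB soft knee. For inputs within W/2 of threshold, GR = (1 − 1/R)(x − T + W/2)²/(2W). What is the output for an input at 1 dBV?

-0.171875 dBV

x − T + W/2 = 1 − 0 + 4 = 5.
GR = (1 − 1/4) × 5² / 16 = 0.75 × 25 / 16 = 1.171875 dB.
Output = 1 − 1.171875 = -0.171875 dBV.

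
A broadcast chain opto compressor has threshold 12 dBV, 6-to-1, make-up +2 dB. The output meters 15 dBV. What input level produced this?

Stripping the +2 dB make-up gives 13 dBV at the gain stage.
The compressed level sits 13 − 12 = 1 dB over threshold.
Undo the ratio: input overshoot = 1 × 6 = 6 dB, giving input = 18 dBV.

18 dBV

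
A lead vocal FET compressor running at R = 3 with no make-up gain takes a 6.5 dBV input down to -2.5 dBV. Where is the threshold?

-7 dBV

Input is 13.5 dB above T (since output overshoot × R = input overshoot: (-2.5 − T)·3 = 6.5 − T gives T = -7 dBV).
Check: -7 + (6.5 − (-7))/3 = -7 + 4.5 = -2.5 dBV. ✓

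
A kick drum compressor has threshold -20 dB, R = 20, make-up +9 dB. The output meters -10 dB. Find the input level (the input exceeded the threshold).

Stripping the +9 dB make-up gives -19 dB at the gain stage.
The compressed level sits -19 − (-20) = 1 dB over threshold.
Input overshoot = R × output overshoot = 20 dB → input = -20 + 20 = 0 dB.

0 dB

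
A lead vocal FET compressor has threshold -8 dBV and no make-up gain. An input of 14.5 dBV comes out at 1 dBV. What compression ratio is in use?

2.5:1

Input overshoot = 14.5 − (-8) = 22.5 dB; output overshoot = 1 − (-8) = 9 dB.
Ratio = 22.5 / 9 = 2.5.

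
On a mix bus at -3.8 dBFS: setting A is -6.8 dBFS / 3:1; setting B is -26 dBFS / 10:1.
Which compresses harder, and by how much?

A: GR = 3 − 3/3 = 2 dB.
B: GR = 22.2 − 22.2/10 = 19.98 dB.
B applies 17.98 dB more gain reduction.

B, by 17.98 dB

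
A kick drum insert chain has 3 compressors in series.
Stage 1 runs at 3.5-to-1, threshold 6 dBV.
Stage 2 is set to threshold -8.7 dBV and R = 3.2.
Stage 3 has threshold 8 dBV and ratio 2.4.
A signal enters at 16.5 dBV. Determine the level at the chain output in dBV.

Stage 1: overshoot 10.5 dB → 10.5/3.5 = 3 dB → 9 dBV.
Stage 2: 9 dBV is 17.7 dB over -8.7 dBV; at 3.2:1 that becomes 5.53125 dB over, giving -3.16875 dBV.
Stage 3: -3.16875 dBV is at or below the 8 dBV threshold — no compression; output -3.16875 dBV.

-3.16875 dBV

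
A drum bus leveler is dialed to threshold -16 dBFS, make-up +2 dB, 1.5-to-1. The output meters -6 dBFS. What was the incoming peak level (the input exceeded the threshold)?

-4 dBFS

Before make-up, the level was -6 − 2 = -8 dBFS.
The compressed level sits -8 − (-16) = 8 dB over threshold.
Before 1.5:1 compression the overshoot was 8 × 1.5 = 12 dB, so input = -16 + 12 = -4 dBFS.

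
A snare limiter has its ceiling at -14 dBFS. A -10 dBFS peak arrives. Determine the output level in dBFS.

-14 dBFS

At ∞:1, everything above -14 dBFS is held at the ceiling.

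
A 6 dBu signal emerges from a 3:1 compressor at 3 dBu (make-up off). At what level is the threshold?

1.5 dBu

Let T be the threshold. Output overshoot = (input overshoot)/R, so 3 − T = (6 − T)/3.
3·(3 − T) = 6 − T → 2·T = 9 − 6 = 3.
T = 3/2 = 1.5 dBu.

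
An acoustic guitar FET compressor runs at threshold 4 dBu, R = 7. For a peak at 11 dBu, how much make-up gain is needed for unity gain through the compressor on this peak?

Overshoot 7 dB → 7/7 = 1 dB after compression, so the compressed level is 4 + 1 = 5 dBu.
Make-up = target − compressed = 11 − 5 = 6 dB.

6 dB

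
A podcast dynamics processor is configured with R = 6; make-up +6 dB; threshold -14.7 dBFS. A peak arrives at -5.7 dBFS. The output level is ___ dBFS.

-7.2 dBFS

The input is 9 dB above the -14.7 dBFS threshold.
6:1 compression reduces that to 9/6 = 1.5 dB over.
So the level is -14.7 + 1.5 = -13.2 dBFS; make-up adds 6 dB, giving -7.2 dBFS.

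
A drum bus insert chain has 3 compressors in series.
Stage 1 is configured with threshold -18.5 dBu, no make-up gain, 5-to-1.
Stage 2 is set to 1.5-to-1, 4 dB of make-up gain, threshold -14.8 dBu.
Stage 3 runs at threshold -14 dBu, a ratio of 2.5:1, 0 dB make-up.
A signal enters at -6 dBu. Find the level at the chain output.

-13.2 dBu

Stage 1: overshoot 12.5 dB → 12.5/5 = 2.5 dB → -16 dBu.
Stage 2: -16 dBu ≤ -14.8 dBu, so stage 2 doesn't engage; make-up brings it to -12 dBu.
Stage 3: -12 dBu is 2 dB over -14 dBu; at 2.5:1 that becomes 0.8 dB over, giving -13.2 dBu.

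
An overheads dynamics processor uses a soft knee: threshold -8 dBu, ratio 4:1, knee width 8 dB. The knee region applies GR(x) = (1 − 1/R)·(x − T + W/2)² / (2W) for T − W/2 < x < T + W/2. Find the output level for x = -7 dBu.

-8.171875 dBu

x − T + W/2 = -7 − (-8) + 4 = 5.
GR = (1 − 1/4) × 5² / 16 = 0.75 × 25 / 16 = 1.171875 dB.
Output = -7 − 1.171875 = -8.171875 dBu.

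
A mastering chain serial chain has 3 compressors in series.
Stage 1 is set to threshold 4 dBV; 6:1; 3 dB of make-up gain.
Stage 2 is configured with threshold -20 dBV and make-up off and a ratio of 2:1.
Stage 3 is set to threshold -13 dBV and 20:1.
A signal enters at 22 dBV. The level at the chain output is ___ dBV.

-12.6 dBV

Stage 1: overshoot 18 dB → 18/6 = 3 dB → 7 dBV; +3 dB make-up → 10 dBV.
Stage 2: 10 dBV is 30 dB over -20 dBV; at 2:1 that becomes 15 dB over, giving -5 dBV.
Stage 3: 8 dB above -13 dBV, reduced 20:1 to 0.4 dB above → -12.6 dBV.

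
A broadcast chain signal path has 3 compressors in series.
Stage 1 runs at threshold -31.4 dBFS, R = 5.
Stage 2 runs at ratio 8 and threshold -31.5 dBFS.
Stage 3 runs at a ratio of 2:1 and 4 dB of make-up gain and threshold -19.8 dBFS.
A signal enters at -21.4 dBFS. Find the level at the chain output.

-27.2375 dBFS

Stage 1: -21.4 dBFS is 10 dB over -31.4 dBFS; at 5:1 that becomes 2 dB over, giving -29.4 dBFS.
Stage 2: 2.1 dB above -31.5 dBFS, reduced 8:1 to 0.2625 dB above → -31.2375 dBFS.
Stage 3: -31.2375 dBFS is at or below the -19.8 dBFS threshold — no compression; make-up brings it to -27.2375 dBFS.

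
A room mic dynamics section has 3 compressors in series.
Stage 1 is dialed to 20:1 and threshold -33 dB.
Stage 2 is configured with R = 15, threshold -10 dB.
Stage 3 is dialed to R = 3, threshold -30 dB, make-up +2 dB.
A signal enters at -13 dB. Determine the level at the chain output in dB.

-30 dB

Stage 1: overshoot 20 dB → 20/20 = 1 dB → -32 dB.
Stage 2: -32 dB ≤ -10 dB, so stage 2 doesn't engage; output -32 dB.
Stage 3: -32 dB ≤ -30 dB, so stage 3 doesn't engage; make-up brings it to -30 dB.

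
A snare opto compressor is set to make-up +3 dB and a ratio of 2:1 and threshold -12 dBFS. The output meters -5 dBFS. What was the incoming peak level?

Stripping the +3 dB make-up gives -8 dBFS at the gain stage.
That's 4 dB above the -12 dBFS threshold.
Before 2:1 compression the overshoot was 4 × 2 = 8 dB, so input = -12 + 8 = -4 dBFS.

-4 dBFS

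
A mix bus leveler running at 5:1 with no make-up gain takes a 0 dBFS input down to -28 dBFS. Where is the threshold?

-35 dBFS

Input is 35 dB above T (since output overshoot × R = input overshoot: (-28 − T)·5 = 0 − T gives T = -35 dBFS).
Check: -35 + (0 − (-35))/5 = -35 + 7 = -28 dBFS. ✓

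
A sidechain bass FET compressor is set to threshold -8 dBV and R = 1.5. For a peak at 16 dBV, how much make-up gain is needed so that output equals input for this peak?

The peak compresses to -8 + 24/1.5 = 8 dBV.
To reach 16 dBV requires 16 − 8 = 8 dB of make-up.

8 dB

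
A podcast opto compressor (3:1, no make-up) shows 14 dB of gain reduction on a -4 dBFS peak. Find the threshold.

-25 dBFS

Gain reduction = -4 − (-18) = 14 dB; output overshoot = GR / (R − 1) = 14 / 2 = 7 dB.
Threshold = output − output overshoot = -18 − 7 = -25 dBFS.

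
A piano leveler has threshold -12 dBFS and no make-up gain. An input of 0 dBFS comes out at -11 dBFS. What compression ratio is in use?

12:1

Input overshoot = 0 − (-12) = 12 dB; output overshoot = -11 − (-12) = 1 dB.
Ratio = 12 / 1 = 12.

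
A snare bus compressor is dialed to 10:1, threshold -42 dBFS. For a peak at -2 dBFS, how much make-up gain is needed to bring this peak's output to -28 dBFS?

10 dB

Overshoot 40 dB → 40/10 = 4 dB after compression, so the compressed level is -42 + 4 = -38 dBFS.
Make-up = target − compressed = -28 − (-38) = 10 dB.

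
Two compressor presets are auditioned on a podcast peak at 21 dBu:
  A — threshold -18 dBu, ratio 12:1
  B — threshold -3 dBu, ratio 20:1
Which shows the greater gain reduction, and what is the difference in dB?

A, by 12.95 dB

A: overshoot 39 dB → output overshoot 3.25 dB → GR 35.75 dB.
B: overshoot 24 dB → output overshoot 1.2 dB → GR 22.8 dB.
A reduces 12.95 dB more.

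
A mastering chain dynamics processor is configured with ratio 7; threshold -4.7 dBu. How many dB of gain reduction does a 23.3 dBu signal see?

24 dB

Overshoot = 23.3 − (-4.7) = 28 dB.
At 7:1, output sits 28/7 = 4 dB above threshold.
So the signal is attenuated by 28 − 4 = 24 dB.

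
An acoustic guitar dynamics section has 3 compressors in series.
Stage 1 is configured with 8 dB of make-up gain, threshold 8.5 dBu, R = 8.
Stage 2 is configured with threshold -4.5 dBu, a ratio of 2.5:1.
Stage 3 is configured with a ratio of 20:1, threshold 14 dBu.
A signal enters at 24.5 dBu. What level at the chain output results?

Stage 1: 24.5 dBu is 16 dB over 8.5 dBu; at 8:1 that becomes 2 dB over, giving 10.5 dBu; +8 dB make-up → 18.5 dBu.
Stage 2: 23 dB above -4.5 dBu, reduced 2.5:1 to 9.2 dB above → 4.7 dBu.
Stage 3: 4.7 dBu ≤ 14 dBu, so stage 3 doesn't engage; output 4.7 dBu.

4.7 dBu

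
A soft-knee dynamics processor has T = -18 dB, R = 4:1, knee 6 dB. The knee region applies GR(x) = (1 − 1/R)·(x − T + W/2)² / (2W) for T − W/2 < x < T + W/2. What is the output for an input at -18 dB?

x − T + W/2 = -18 − (-18) + 3 = 3.
GR = (1 − 1/4) × 3² / 12 = 0.75 × 9 / 12 = 0.5625 dB.
Output = -18 − 0.5625 = -18.5625 dB.

-18.5625 dB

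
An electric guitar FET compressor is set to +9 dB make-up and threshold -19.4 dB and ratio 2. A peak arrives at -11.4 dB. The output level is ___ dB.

-6.4 dB

Overshoot: -11.4 − (-19.4) = 8 dB.
The 8 dB excess becomes 4 dB after 2:1 reduction.
That puts the output at -15.4 dB; make-up adds 9 dB, giving -6.4 dB.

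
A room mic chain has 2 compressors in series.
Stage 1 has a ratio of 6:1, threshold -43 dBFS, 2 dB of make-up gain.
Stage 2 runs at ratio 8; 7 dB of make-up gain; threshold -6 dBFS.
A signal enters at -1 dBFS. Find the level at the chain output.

Stage 1: -1 dBFS is 42 dB over -43 dBFS; at 6:1 that becomes 7 dB over, giving -36 dBFS; +2 dB make-up → -34 dBFS.
Stage 2: below threshold (-34 ≤ -6); passes unchanged; make-up brings it to -27 dBFS.

-27 dBFS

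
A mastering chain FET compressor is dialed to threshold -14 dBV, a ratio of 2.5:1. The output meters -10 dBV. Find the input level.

-4 dBV

That's 4 dB above the -14 dBV threshold.
Undo the ratio: input overshoot = 4 × 2.5 = 10 dB, giving input = -4 dBV.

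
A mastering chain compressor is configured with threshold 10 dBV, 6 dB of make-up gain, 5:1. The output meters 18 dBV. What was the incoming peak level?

20 dBV

Stripping the +6 dB make-up gives 12 dBV at the gain stage.
Post-compression overshoot = 12 − 10 = 2 dB.
Before 5:1 compression the overshoot was 2 × 5 = 10 dB, so input = 10 + 10 = 20 dBV.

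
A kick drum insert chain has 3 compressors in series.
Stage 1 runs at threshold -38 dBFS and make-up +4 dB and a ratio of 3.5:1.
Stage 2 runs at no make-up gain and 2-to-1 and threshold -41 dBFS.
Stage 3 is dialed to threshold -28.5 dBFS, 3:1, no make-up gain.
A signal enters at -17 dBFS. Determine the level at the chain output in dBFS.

-34.5 dBFS

Stage 1: 21 dB above -38 dBFS, reduced 3.5:1 to 6 dB above → -32 dBFS; +4 dB make-up → -28 dBFS.
Stage 2: -28 dBFS is 13 dB over -41 dBFS; at 2:1 that becomes 6.5 dB over, giving -34.5 dBFS.
Stage 3: -34.5 dBFS ≤ -28.5 dBFS, so stage 3 doesn't engage; output -34.5 dBFS.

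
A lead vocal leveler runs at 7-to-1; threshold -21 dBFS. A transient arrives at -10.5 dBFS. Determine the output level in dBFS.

-10.5 dBFS sits 10.5 dB over threshold.
The 10.5 dB excess becomes 1.5 dB after 7:1 reduction.
That puts the output at -19.5 dBFS.

-19.5 dBFS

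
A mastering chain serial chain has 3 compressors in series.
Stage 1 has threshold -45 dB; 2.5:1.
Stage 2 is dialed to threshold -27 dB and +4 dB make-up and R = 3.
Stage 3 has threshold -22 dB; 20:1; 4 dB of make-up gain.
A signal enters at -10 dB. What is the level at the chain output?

Stage 1: overshoot 35 dB → 35/2.5 = 14 dB → -31 dB.
Stage 2: -31 dB ≤ -27 dB, so stage 2 doesn't engage; make-up brings it to -27 dB.
Stage 3: -27 dB ≤ -22 dB, so stage 3 doesn't engage; make-up brings it to -23 dB.

-23 dB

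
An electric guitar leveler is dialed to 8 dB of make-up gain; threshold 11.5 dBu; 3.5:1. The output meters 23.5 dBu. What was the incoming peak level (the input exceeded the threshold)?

Stripping the +8 dB make-up gives 15.5 dBu at the gain stage.
Post-compression overshoot = 15.5 − 11.5 = 4 dB.
Undo the ratio: input overshoot = 4 × 3.5 = 14 dB, giving input = 25.5 dBu.

25.5 dBu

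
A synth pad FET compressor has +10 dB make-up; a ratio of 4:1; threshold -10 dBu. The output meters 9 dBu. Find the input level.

26 dBu

Stripping the +10 dB make-up gives -1 dBu at the gain stage.
That's 9 dB above the -10 dBu threshold.
Input overshoot = R × output overshoot = 36 dB → input = -10 + 36 = 26 dBu.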